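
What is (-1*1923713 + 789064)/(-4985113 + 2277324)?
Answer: 1134649/2707789 ≈ 0.41903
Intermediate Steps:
(-1*1923713 + 789064)/(-4985113 + 2277324) = (-1923713 + 789064)/(-2707789) = -1134649*(-1/2707789) = 1134649/2707789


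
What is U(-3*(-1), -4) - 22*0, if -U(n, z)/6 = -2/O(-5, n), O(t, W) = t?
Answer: -12/5 ≈ -2.4000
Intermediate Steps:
U(n, z) = -12/5 (U(n, z) = -(-12)/(-5) = -(-12)*(-1)/5 = -6*⅖ = -12/5)
U(-3*(-1), -4) - 22*0 = -12/5 - 22*0 = -12/5 + 0 = -12/5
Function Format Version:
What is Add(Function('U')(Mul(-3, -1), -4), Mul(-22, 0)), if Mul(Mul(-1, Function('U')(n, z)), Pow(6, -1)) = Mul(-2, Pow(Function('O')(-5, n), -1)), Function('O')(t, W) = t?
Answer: Rational(-12, 5) ≈ -2.4000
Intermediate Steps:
Function('U')(n, z) = Rational(-12, 5) (Function('U')(n, z) = Mul(-6, Mul(-2, Pow(-5, -1))) = Mul(-6, Mul(-2, Rational(-1, 5))) = Mul(-6, Rational(2, 5)) = Rational(-12, 5))
Add(Function('U')(Mul(-3, -1), -4), Mul(-22, 0)) = Add(Rational(-12, 5), Mul(-22, 0)) = Add(Rational(-12, 5), 0) = Rational(-12, 5)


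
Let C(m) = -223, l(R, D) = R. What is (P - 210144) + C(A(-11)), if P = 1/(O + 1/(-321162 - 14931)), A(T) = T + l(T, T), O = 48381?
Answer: -3420675849547451/16260515432 ≈ -2.1037e+5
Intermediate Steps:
A(T) = 2*T (A(T) = T + T = 2*T)
P = 336093/16260515432 (P = 1/(48381 + 1/(-321162 - 14931)) = 1/(48381 + 1/(-336093)) = 1/(48381 - 1/336093) = 1/(16260515432/336093) = 336093/16260515432 ≈ 2.0669e-5)
(P - 210144) + C(A(-11)) = (336093/16260515432 - 210144) - 223 = -3417049754606115/16260515432 - 223 = -3420675849547451/16260515432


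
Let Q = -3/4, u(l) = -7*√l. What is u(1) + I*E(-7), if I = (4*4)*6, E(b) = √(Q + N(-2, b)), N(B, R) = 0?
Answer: -7 + 48*I*√3 ≈ -7.0 + 83.138*I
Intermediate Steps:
Q = -¾ (Q = -3*¼ = -¾ ≈ -0.75000)
E(b) = I*√3/2 (E(b) = √(-¾ + 0) = √(-¾) = I*√3/2)
I = 96 (I = 16*6 = 96)
u(1) + I*E(-7) = -7*√1 + 96*(I*√3/2) = -7*1 + 48*I*√3 = -7 + 48*I*√3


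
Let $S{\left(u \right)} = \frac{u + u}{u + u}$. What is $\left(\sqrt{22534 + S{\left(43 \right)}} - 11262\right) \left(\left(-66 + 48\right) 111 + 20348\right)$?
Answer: $-206657700 + 18350 \sqrt{22535} \approx -2.039 \cdot 10^{8}$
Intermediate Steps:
$S{\left(u \right)} = 1$ ($S{\left(u \right)} = \frac{2 u}{2 u} = 2 u \frac{1}{2 u} = 1$)
$\left(\sqrt{22534 + S{\left(43 \right)}} - 11262\right) \left(\left(-66 + 48\right) 111 + 20348\right) = \left(\sqrt{22534 + 1} - 11262\right) \left(\left(-66 + 48\right) 111 + 20348\right) = \left(\sqrt{22535} - 11262\right) \left(\left(-18\right) 111 + 20348\right) = \left(-11262 + \sqrt{22535}\right) \left(-1998 + 20348\right) = \left(-11262 + \sqrt{22535}\right) 18350 = -206657700 + 18350 \sqrt{22535}$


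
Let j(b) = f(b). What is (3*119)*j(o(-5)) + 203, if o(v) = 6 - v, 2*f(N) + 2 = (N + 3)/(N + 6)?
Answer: -7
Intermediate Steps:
f(N) = -1 + (3 + N)/(2*(6 + N)) (f(N) = -1 + ((N + 3)/(N + 6))/2 = -1 + ((3 + N)/(6 + N))/2 = -1 + (3 + N)/(2*(6 + N)))
j(b) = (-9 - b)/(2*(6 + b))
(3*119)*j(o(-5)) + 203 = (3*119)*((-9 - (6 - 1*(-5)))/(2*(6 + (6 - 1*(-5))))) + 203 = 357*((-9 - (6 + 5))/(2*(6 + (6 + 5)))) + 203 = 357*((-9 - 1*11)/(2*(6 + 11))) + 203 = 357*((½)*(-9 - 11)/17) + 203 = 357*((½)*(1/17)*(-20)) + 203 = 357*(-10/17) + 203 = -210 + 203 = -7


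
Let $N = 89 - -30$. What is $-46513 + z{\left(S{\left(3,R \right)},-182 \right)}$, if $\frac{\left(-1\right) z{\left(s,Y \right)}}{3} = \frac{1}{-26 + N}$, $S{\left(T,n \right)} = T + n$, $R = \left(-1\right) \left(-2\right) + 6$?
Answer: $- \frac{1441904}{31} \approx -46513.0$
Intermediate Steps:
$R = 8$ ($R = 2 + 6 = 8$)
$N = 119$ ($N = 89 + 30 = 119$)
$z{\left(s,Y \right)} = - \frac{1}{31}$ ($z{\left(s,Y \right)} = - \frac{3}{-26 + 119} = - \frac{3}{93} = \left(-3\right) \frac{1}{93} = - \frac{1}{31}$)
$-46513 + z{\left(S{\left(3,R \right)},-182 \right)} = -46513 - \frac{1}{31} = - \frac{1441904}{31}$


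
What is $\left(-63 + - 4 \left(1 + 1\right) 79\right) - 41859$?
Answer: $-42554$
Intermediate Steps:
$\left(-63 + - 4 \left(1 + 1\right) 79\right) - 41859 = \left(-63 + \left(-4\right) 2 \cdot 79\right) - 41859 = \left(-63 - 632\right) - 41859 = -695 - 41859 = -42554$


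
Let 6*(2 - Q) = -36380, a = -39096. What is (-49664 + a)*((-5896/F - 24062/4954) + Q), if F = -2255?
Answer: -163961729124872/304671 ≈ -5.3816e+8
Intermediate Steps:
Q = 18196/3 (Q = 2 - ⅙*(-36380) = 2 + 18190/3 = 18196/3 ≈ 6065.3)
(-49664 + a)*((-5896/F - 24062/4954) + Q) = (-49664 - 39096)*((-5896/(-2255) - 24062/4954) + 18196/3) = -88760*((-5896*(-1/2255) - 24062*1/4954) + 18196/3) = -88760*((536/205 - 12031/2477) + 18196/3) = -88760*(-1138683/507785 + 18196/3) = -88760*9236239811/1523355 = -163961729124872/304671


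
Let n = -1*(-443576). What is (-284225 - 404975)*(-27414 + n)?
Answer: -286818850400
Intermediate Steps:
n = 443576
(-284225 - 404975)*(-27414 + n) = (-284225 - 404975)*(-27414 + 443576) = -689200*416162 = -286818850400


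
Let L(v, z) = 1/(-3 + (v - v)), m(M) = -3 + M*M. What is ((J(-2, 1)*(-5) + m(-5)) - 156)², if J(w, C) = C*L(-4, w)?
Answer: 157609/9 ≈ 17512.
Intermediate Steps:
m(M) = -3 + M²
L(v, z) = -⅓ (L(v, z) = 1/(-3 + 0) = 1/(-3) = -⅓)
J(w, C) = -C/3 (J(w, C) = C*(-⅓) = -C/3)
((J(-2, 1)*(-5) + m(-5)) - 156)² = ((-⅓*1*(-5) + (-3 + (-5)²)) - 156)² = ((-⅓*(-5) + (-3 + 25)) - 156)² = ((5/3 + 22) - 156)² = (71/3 - 156)² = (-397/3)² = 157609/9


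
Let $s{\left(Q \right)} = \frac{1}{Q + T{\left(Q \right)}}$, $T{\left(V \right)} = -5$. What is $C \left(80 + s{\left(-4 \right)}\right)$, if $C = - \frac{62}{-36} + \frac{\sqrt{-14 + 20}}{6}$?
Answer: $\frac{22289}{162} + \frac{719 \sqrt{6}}{54} \approx 170.2$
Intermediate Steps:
$C = \frac{31}{18} + \frac{\sqrt{6}}{6}$ ($C = \left(-62\right) \left(- \frac{1}{36}\right) + \sqrt{6} \cdot \frac{1}{6} = \frac{31}{18} + \frac{\sqrt{6}}{6} \approx 2.1305$)
$s{\left(Q \right)} = \frac{1}{-5 + Q}$ ($s{\left(Q \right)} = \frac{1}{Q - 5} = \frac{1}{-5 + Q}$)
$C \left(80 + s{\left(-4 \right)}\right) = \left(\frac{31}{18} + \frac{\sqrt{6}}{6}\right) \left(80 + \frac{1}{-5 - 4}\right) = \left(\frac{31}{18} + \frac{\sqrt{6}}{6}\right) \left(80 + \frac{1}{-9}\right) = \left(\frac{31}{18} + \frac{\sqrt{6}}{6}\right) \left(80 - \frac{1}{9}\right) = \left(\frac{31}{18} + \frac{\sqrt{6}}{6}\right) \frac{719}{9} = \frac{22289}{162} + \frac{719 \sqrt{6}}{54}$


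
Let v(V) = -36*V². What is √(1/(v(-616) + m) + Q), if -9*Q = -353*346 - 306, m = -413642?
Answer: √24253598371744531094/42222174 ≈ 116.64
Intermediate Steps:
Q = 122444/9 (Q = -(-353*346 - 306)/9 = -(-122138 - 306)/9 = -⅑*(-122444) = 122444/9 ≈ 13605.)
√(1/(v(-616) + m) + Q) = √(1/(-36*(-616)² - 413642) + 122444/9) = √(1/(-36*379456 - 413642) + 122444/9) = √(1/(-13660416 - 413642) + 122444/9) = √(1/(-14074058) + 122444/9) = √(-1/14074058 + 122444/9) = √(1723283957743/126666522) = √24253598371744531094/42222174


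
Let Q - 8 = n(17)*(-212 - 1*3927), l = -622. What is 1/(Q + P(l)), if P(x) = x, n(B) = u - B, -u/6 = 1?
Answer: 1/94583 ≈ 1.0573e-5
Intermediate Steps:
u = -6 (u = -6*1 = -6)
n(B) = -6 - B
Q = 95205 (Q = 8 + (-6 - 1*17)*(-212 - 1*3927) = 8 + (-6 - 17)*(-212 - 3927) = 8 - 23*(-4139) = 8 + 95197 = 95205)
1/(Q + P(l)) = 1/(95205 - 622) = 1/94583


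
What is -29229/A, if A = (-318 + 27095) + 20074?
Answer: -9743/15617 ≈ -0.62387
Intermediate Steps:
A = 46851 (A = 26777 + 20074 = 46851)
-29229/A = -29229/46851 = -29229*1/46851 = -9743/15617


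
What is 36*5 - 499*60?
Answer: -29760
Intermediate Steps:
36*5 - 499*60 = 180 - 29940 = -29760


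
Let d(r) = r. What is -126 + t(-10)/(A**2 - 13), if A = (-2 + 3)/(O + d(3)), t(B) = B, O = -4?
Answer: -751/6 ≈ -125.17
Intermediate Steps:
A = -1 (A = (-2 + 3)/(-4 + 3) = 1/(-1) = 1*(-1) = -1)
-126 + t(-10)/(A**2 - 13) = -126 - 10/((-1)**2 - 13) = -126 - 10/(1 - 13) = -126 - 10/(-12) = -126 - 10*(-1/12) = -126 + 5/6 = -751/6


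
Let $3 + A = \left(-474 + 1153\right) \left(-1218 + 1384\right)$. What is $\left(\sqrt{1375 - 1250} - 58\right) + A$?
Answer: $112653 + 5 \sqrt{5} \approx 1.1266 \cdot 10^{5}$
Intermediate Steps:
$A = 112711$ ($A = -3 + \left(-474 + 1153\right) \left(-1218 + 1384\right) = -3 + 679 \cdot 166 = -3 + 112714 = 112711$)
$\left(\sqrt{1375 - 1250} - 58\right) + A = \left(\sqrt{1375 - 1250} - 58\right) + 112711 = \left(\sqrt{125} - 58\right) + 112711 = \left(5 \sqrt{5} - 58\right) + 112711 = \left(-58 + 5 \sqrt{5}\right) + 112711 = 112653 + 5 \sqrt{5}$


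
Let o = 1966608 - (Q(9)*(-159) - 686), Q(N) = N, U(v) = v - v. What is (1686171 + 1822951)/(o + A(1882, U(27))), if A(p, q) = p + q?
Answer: 3509122/1970607 ≈ 1.7807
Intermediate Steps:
U(v) = 0
o = 1968725 (o = 1966608 - (9*(-159) - 686) = 1966608 - (-1431 - 686) = 1966608 - 1*(-2117) = 1966608 + 2117 = 1968725)
(1686171 + 1822951)/(o + A(1882, U(27))) = (1686171 + 1822951)/(1968725 + (1882 + 0)) = 3509122/(1968725 + 1882) = 3509122/1970607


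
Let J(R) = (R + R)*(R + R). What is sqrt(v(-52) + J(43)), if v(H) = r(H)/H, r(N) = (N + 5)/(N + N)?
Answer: 3*sqrt(8888338)/104 ≈ 86.000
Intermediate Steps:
r(N) = (5 + N)/(2*N) (r(N) = (5 + N)/((2*N)) = (5 + N)*(1/(2*N)) = (5 + N)/(2*N))
J(R) = 4*R**2 (J(R) = (2*R)*(2*R) = 4*R**2)
v(H) = (5 + H)/(2*H**2) (v(H) = ((5 + H)/(2*H))/H = (5 + H)/(2*H**2))
sqrt(v(-52) + J(43)) = sqrt((1/2)*(5 - 52)/(-52)**2 + 4*43**2) = sqrt((1/2)*(1/2704)*(-47) + 4*1849) = sqrt(-47/5408 + 7396) = sqrt(39997521/5408) = 3*sqrt(8888338)/104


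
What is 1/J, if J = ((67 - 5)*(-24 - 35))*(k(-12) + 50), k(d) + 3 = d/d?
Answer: -1/175584 ≈ -5.6953e-6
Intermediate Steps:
k(d) = -2 (k(d) = -3 + d/d = -3 + 1 = -2)
J = -175584 (J = ((67 - 5)*(-24 - 35))*(-2 + 50) = (62*(-59))*48 = -3658*48 = -175584)
1/J = 1/(-175584) = -1/175584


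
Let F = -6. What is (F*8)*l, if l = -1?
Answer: 48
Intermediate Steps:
(F*8)*l = -6*8*(-1) = -48*(-1) = 48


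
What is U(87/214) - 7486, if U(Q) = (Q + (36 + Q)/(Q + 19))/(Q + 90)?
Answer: -200494593547/26782697 ≈ -7486.0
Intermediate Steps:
U(Q) = (Q + (36 + Q)/(19 + Q))/(90 + Q)
U(87/214) - 7486 = (36 + (87/214)**2 + 20*(87/214))/(1710 + (87/214)**2 + 109*(87/214)) - 7486 = (36 + 7569/45796 + 870/107)/(1710 + 7569/45796 + 9483/214) - 7486 = (2028585/45796)/(80348091/45796) - 7486 = (45796/80348091)*(2028585/45796) - 7486 = 676195/26782697 - 7486 = -200494593547/26782697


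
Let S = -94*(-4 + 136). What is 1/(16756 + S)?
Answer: 1/4348 ≈ 0.00022999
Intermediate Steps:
S = -12408 (S = -94*132 = -12408)
1/(16756 + S) = 1/(16756 - 12408) = 1/4348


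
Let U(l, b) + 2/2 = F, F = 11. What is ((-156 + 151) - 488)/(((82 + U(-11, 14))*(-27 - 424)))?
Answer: 493/41492 ≈ 0.011882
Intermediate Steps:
U(l, b) = 10 (U(l, b) = -1 + 11 = 10)
((-156 + 151) - 488)/(((82 + U(-11, 14))*(-27 - 424))) = ((-156 + 151) - 488)/(((82 + 10)*(-27 - 424))) = (-5 - 488)/((92*(-451))) = -493/(-41492) = -493*(-1/41492) = 493/41492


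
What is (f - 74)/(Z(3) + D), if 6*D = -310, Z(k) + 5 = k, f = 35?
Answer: 117/161 ≈ 0.72671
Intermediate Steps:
Z(k) = -5 + k
D = -155/3 (D = (⅙)*(-310) = -155/3 ≈ -51.667)
(f - 74)/(Z(3) + D) = (35 - 74)/((-5 + 3) - 155/3) = -39/(-2 - 155/3) = -39/(-161/3) = -39*(-3/161) = 117/161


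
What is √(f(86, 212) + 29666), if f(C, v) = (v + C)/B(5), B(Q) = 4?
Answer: 3*√13218/2 ≈ 172.45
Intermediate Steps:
f(C, v) = C/4 + v/4 (f(C, v) = (v + C)/4 = (C + v)*(¼) = C/4 + v/4)
√(f(86, 212) + 29666) = √(((¼)*86 + (¼)*212) + 29666) = √((43/2 + 53) + 29666) = √(149/2 + 29666) = √(59481/2) = 3*√13218/2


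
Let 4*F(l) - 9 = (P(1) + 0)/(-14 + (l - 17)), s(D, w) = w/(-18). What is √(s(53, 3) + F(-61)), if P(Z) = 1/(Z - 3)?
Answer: √635214/552 ≈ 1.4438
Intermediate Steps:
P(Z) = 1/(-3 + Z)
s(D, w) = -w/18 (s(D, w) = w*(-1/18) = -w/18)
F(l) = 9/4 - 1/(8*(-31 + l)) (F(l) = 9/4 + ((1/(-3 + 1) + 0)/(-14 + (l - 17)))/4 = 9/4 + ((1/(-2) + 0)/(-14 + (-17 + l)))/4 = 9/4 + ((-½ + 0)/(-31 + l))/4 = 9/4 + (-1/(2*(-31 + l)))/4 = 9/4 - 1/(8*(-31 + l)))
√(s(53, 3) + F(-61)) = √(-1/18*3 + (-559 + 18*(-61))/(8*(-31 - 61))) = √(-⅙ + (⅛)*(-559 - 1098)/(-92)) = √(-⅙ + (⅛)*(-1/92)*(-1657)) = √(-⅙ + 1657/736) = √(4603/2208) = √635214/552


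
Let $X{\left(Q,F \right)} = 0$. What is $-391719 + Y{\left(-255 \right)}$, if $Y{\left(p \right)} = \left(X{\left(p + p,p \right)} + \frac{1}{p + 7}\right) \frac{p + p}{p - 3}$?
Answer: $- \frac{4177291501}{10664} \approx -3.9172 \cdot 10^{5}$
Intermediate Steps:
$Y{\left(p \right)} = \frac{2 p}{\left(-3 + p\right) \left(7 + p\right)}$ ($Y{\left(p \right)} = \left(0 + \frac{1}{p + 7}\right) \frac{p + p}{p - 3} = \left(0 + \frac{1}{7 + p}\right) \frac{2 p}{-3 + p} = \frac{2 p \frac{1}{-3 + p}}{7 + p} = \frac{2 p}{\left(-3 + p\right) \left(7 + p\right)}$)
$-391719 + Y{\left(-255 \right)} = -391719 + 2 \left(-255\right) \frac{1}{-21 + \left(-255\right)^{2} + 4 \left(-255\right)} = -391719 + 2 \left(-255\right) \frac{1}{-21 + 65025 - 1020} = -391719 + 2 \left(-255\right) \frac{1}{63984} = -391719 - \frac{85}{10664} = - \frac{4177291501}{10664}$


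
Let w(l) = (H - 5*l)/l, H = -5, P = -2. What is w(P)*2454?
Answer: -6135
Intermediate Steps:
w(l) = (-5 - 5*l)/l
w(P)*2454 = (-5 - 5/(-2))*2454 = (-5 - 5*(-½))*2454 = (-5 + 5/2)*2454 = -5/2*2454 = -6135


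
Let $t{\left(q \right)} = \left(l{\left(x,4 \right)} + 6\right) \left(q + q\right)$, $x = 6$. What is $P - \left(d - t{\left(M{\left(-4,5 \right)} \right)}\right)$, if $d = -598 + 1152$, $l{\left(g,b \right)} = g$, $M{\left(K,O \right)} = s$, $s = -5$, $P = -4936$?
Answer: $-5610$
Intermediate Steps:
$M{\left(K,O \right)} = -5$
$d = 554$
$t{\left(q \right)} = 24 q$ ($t{\left(q \right)} = \left(6 + 6\right) \left(q + q\right) = 12 \cdot 2 q = 24 q$)
$P - \left(d - t{\left(M{\left(-4,5 \right)} \right)}\right) = -4936 - \left(554 - 24 \left(-5\right)\right) = -4936 - \left(554 - -120\right) = -4936 - \left(554 + 120\right) = -4936 - 674 = -5610$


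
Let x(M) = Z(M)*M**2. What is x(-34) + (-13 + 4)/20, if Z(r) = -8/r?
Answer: 5431/20 ≈ 271.55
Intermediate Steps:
x(M) = -8*M (x(M) = (-8/M)*M**2 = -8*M)
x(-34) + (-13 + 4)/20 = -8*(-34) + (-13 + 4)/20 = 272 - 9*1/20 = 272 - 9/20 = 5431/20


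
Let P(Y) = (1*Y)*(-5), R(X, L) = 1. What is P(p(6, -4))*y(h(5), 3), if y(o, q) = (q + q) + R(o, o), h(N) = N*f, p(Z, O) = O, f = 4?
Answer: 140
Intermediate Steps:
h(N) = 4*N (h(N) = N*4 = 4*N)
y(o, q) = 1 + 2*q (y(o, q) = (q + q) + 1 = 2*q + 1 = 1 + 2*q)
P(Y) = -5*Y (P(Y) = Y*(-5) = -5*Y)
P(p(6, -4))*y(h(5), 3) = (-5*(-4))*(1 + 2*3) = 20*(1 + 6) = 20*7 = 140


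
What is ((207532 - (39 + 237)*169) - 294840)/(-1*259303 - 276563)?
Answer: 66976/267933 ≈ 0.24997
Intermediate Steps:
((207532 - (39 + 237)*169) - 294840)/(-1*259303 - 276563) = ((207532 - 276*169) - 294840)/(-259303 - 276563) = ((207532 - 1*46644) - 294840)/(-535866) = ((207532 - 46644) - 294840)*(-1/535866) = (160888 - 294840)*(-1/535866) = -133952*(-1/535866) = 66976/267933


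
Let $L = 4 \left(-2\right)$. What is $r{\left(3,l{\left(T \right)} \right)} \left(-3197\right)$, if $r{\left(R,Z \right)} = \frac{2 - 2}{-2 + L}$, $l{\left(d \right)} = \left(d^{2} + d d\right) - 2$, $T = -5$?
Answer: $0$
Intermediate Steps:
$L = -8$
$l{\left(d \right)} = -2 + 2 d^{2}$ ($l{\left(d \right)} = \left(d^{2} + d^{2}\right) - 2 = 2 d^{2} - 2 = -2 + 2 d^{2}$)
$r{\left(R,Z \right)} = 0$ ($r{\left(R,Z \right)} = \frac{2 - 2}{-2 - 8} = \frac{0}{-10} = 0 \left(- \frac{1}{10}\right) = 0$)
$r{\left(3,l{\left(T \right)} \right)} \left(-3197\right) = 0 \left(-3197\right) = 0$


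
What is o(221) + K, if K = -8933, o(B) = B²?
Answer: 39908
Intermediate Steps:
o(221) + K = 221² - 8933 = 48841 - 8933 = 39908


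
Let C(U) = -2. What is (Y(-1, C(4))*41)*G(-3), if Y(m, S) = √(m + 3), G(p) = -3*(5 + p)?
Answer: -246*√2 ≈ -347.90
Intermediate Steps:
G(p) = -15 - 3*p
Y(m, S) = √(3 + m)
(Y(-1, C(4))*41)*G(-3) = (√(3 - 1)*41)*(-15 - 3*(-3)) = (√2*41)*(-15 + 9) = (41*√2)*(-6) = -246*√2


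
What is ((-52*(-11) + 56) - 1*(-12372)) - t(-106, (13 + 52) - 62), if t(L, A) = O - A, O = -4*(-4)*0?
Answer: 13003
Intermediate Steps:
O = 0 (O = 16*0 = 0)
t(L, A) = -A (t(L, A) = 0 - A = -A)
((-52*(-11) + 56) - 1*(-12372)) - t(-106, (13 + 52) - 62) = ((-52*(-11) + 56) - 1*(-12372)) - (-1)*((13 + 52) - 62) = ((572 + 56) + 12372) - (-1)*(65 - 62) = (628 + 12372) - (-1)*3 = 13000 - 1*(-3) = 13000 + 3 = 13003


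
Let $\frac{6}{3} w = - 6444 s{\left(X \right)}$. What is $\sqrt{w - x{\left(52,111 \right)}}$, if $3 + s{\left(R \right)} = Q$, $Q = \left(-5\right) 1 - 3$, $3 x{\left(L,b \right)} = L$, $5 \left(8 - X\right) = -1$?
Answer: $\frac{\sqrt{318822}}{3} \approx 188.21$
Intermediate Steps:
$X = \frac{41}{5}$ ($X = 8 - - \frac{1}{5} = 8 + \frac{1}{5} = \frac{41}{5} \approx 8.2$)
$x{\left(L,b \right)} = \frac{L}{3}$
$Q = -8$ ($Q = -5 - 3 = -8$)
$s{\left(R \right)} = -11$ ($s{\left(R \right)} = -3 - 8 = -11$)
$w = 35442$ ($w = \frac{\left(-6444\right) \left(-11\right)}{2} = \frac{1}{2} \cdot 70884 = 35442$)
$\sqrt{w - x{\left(52,111 \right)}} = \sqrt{35442 - \frac{1}{3} \cdot 52} = \sqrt{35442 - \frac{52}{3}} = \sqrt{\frac{106274}{3}} = \frac{\sqrt{318822}}{3}$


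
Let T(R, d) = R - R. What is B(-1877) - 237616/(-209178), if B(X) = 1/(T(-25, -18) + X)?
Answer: 222898027/196313553 ≈ 1.1354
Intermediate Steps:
T(R, d) = 0
B(X) = 1/X (B(X) = 1/(0 + X) = 1/X)
B(-1877) - 237616/(-209178) = 1/(-1877) - 237616/(-209178) = -1/1877 - 237616*(-1/209178) = -1/1877 + 118808/104589 = 222898027/196313553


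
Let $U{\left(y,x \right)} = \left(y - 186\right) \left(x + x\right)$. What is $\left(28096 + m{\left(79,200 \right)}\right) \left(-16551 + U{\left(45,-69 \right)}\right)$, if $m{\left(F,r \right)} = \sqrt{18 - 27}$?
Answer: $81675072 + 8721 i \approx 8.1675 \cdot 10^{7} + 8721.0 i$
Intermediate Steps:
$U{\left(y,x \right)} = 2 x \left(-186 + y\right)$ ($U{\left(y,x \right)} = \left(-186 + y\right) 2 x = 2 x \left(-186 + y\right)$)
$m{\left(F,r \right)} = 3 i$ ($m{\left(F,r \right)} = \sqrt{-9} = 3 i$)
$\left(28096 + m{\left(79,200 \right)}\right) \left(-16551 + U{\left(45,-69 \right)}\right) = \left(28096 + 3 i\right) \left(-16551 + 2 \left(-69\right) \left(-186 + 45\right)\right) = \left(28096 + 3 i\right) \left(-16551 + 2 \left(-69\right) \left(-141\right)\right) = \left(28096 + 3 i\right) \left(-16551 + 19458\right) = \left(28096 + 3 i\right) 2907 = 81675072 + 8721 i$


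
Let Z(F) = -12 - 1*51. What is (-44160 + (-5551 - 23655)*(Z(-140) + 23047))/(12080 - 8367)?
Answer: -671314864/3713 ≈ -1.8080e+5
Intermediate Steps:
Z(F) = -63 (Z(F) = -12 - 51 = -63)
(-44160 + (-5551 - 23655)*(Z(-140) + 23047))/(12080 - 8367) = (-44160 + (-5551 - 23655)*(-63 + 23047))/(12080 - 8367) = (-44160 - 29206*22984)/3713 = (-44160 - 671270704)*(1/3713) = -671314864*1/3713 = -671314864/3713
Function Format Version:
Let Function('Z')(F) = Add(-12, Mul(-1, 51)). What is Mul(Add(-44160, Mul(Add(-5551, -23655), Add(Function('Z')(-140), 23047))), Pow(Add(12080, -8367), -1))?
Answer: Rational(-671314864, 3713) ≈ -1.8080e+5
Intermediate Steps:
Function('Z')(F) = -63 (Function('Z')(F) = Add(-12, -51) = -63)
Mul(Add(-44160, Mul(Add(-5551, -23655), Add(Function('Z')(-140), 23047))), Pow(Add(12080, -8367), -1)) = Mul(Add(-44160, Mul(Add(-5551, -23655), Add(-63, 23047))), Pow(Add(12080, -8367), -1)) = Mul(Add(-44160, Mul(-29206, 22984)), Pow(3713, -1)) = Mul(Add(-44160, -671270704), Rational(1, 3713)) = Mul(-671314864, Rational(1, 3713)) = Rational(-671314864, 3713)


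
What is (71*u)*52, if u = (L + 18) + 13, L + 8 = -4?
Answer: 70148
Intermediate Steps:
L = -12 (L = -8 - 4 = -12)
u = 19 (u = (-12 + 18) + 13 = 6 + 13 = 19)
(71*u)*52 = (71*19)*52 = 1349*52 = 70148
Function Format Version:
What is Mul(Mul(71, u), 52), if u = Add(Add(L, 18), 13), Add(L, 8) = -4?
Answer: 70148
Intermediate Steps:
L = -12 (L = Add(-8, -4) = -12)
u = 19 (u = Add(Add(-12, 18), 13) = Add(6, 13) = 19)
Mul(Mul(71, u), 52) = Mul(Mul(71, 19), 52) = Mul(1349, 52) = 70148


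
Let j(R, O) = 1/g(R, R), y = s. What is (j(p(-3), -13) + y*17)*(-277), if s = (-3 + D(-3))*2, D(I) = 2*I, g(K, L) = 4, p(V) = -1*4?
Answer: 338771/4 ≈ 84693.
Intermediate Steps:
p(V) = -4
s = -18 (s = (-3 + 2*(-3))*2 = (-3 - 6)*2 = -9*2 = -18)
y = -18
j(R, O) = 1/4
(j(p(-3), -13) + y*17)*(-277) = (1/4 - 18*17)*(-277) = (1/4 - 306)*(-277) = -1223/4*(-277) = 338771/4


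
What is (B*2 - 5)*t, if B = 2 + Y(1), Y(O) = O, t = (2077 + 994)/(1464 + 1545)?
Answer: 3071/3009 ≈ 1.0206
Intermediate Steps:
t = 3071/3009 ≈ 1.0206
B = 3 (B = 2 + 1 = 3)
(B*2 - 5)*t = (3*2 - 5)*(3071/3009) = (6 - 5)*(3071/3009) = 1*(3071/3009) = 3071/3009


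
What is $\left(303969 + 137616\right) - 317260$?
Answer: $124325$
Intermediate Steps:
$\left(303969 + 137616\right) - 317260 = 441585 - 317260 = 124325$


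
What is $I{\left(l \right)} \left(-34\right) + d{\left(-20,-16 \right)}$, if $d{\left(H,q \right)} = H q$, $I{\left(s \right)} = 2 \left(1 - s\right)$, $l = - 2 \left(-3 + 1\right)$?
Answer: $524$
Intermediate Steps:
$l = 4$ ($l = \left(-2\right) \left(-2\right) = 4$)
$I{\left(s \right)} = 2 - 2 s$
$I{\left(l \right)} \left(-34\right) + d{\left(-20,-16 \right)} = \left(2 - 8\right) \left(-34\right) - -320 = \left(2 - 8\right) \left(-34\right) + 320 = \left(-6\right) \left(-34\right) + 320 = 204 + 320 = 524$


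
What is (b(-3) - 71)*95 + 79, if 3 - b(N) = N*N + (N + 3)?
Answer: -7236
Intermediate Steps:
b(N) = -N - N**2 (b(N) = 3 - (N*N + (N + 3)) = 3 - (N**2 + (3 + N)) = 3 - (3 + N + N**2) = 3 + (-3 - N - N**2) = -N - N**2)
(b(-3) - 71)*95 + 79 = (-1*(-3)*(1 - 3) - 71)*95 + 79 = (-1*(-3)*(-2) - 71)*95 + 79 = (-6 - 71)*95 + 79 = -77*95 + 79 = -7315 + 79 = -7236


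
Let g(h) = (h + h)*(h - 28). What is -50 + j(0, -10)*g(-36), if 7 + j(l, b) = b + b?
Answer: -124466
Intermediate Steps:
j(l, b) = -7 + 2*b (j(l, b) = -7 + (b + b) = -7 + 2*b)
g(h) = 2*h*(-28 + h) (g(h) = (2*h)*(-28 + h) = 2*h*(-28 + h))
-50 + j(0, -10)*g(-36) = -50 + (-7 + 2*(-10))*(2*(-36)*(-28 - 36)) = -50 + (-7 - 20)*(2*(-36)*(-64)) = -50 - 27*4608 = -50 - 124416 = -124466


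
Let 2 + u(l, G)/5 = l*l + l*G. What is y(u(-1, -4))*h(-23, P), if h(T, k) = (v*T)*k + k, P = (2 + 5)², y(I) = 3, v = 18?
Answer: -60711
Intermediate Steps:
u(l, G) = -10 + 5*l² + 5*G*l (u(l, G) = -10 + 5*(l*l + l*G) = -10 + 5*(l² + G*l) = -10 + (5*l² + 5*G*l) = -10 + 5*l² + 5*G*l)
P = 49 (P = 7² = 49)
h(T, k) = k + 18*T*k (h(T, k) = (18*T)*k + k = 18*T*k + k = k + 18*T*k)
y(u(-1, -4))*h(-23, P) = 3*(49*(1 + 18*(-23))) = 3*(49*(1 - 414)) = 3*(49*(-413)) = 3*(-20237) = -60711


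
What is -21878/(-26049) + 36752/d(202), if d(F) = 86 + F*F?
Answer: 308657378/177523935 ≈ 1.7387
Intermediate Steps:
d(F) = 86 + F²
-21878/(-26049) + 36752/d(202) = -21878/(-26049) + 36752/(86 + 202²) = -21878*(-1/26049) + 36752/(86 + 40804) = 21878/26049 + 36752/40890 = 21878/26049 + 36752*(1/40890) = 21878/26049 + 18376/20445 = 308657378/177523935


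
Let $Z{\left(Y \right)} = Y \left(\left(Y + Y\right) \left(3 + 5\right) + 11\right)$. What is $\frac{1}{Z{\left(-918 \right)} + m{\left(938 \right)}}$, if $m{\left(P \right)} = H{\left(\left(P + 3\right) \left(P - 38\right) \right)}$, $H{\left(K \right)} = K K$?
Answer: $\frac{1}{717253083486} \approx 1.3942 \cdot 10^{-12}$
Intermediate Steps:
$H{\left(K \right)} = K^{2}$
$m{\left(P \right)} = \left(-38 + P\right)^{2} \left(3 + P\right)^{2}$ ($m{\left(P \right)} = \left(\left(P + 3\right) \left(P - 38\right)\right)^{2} = \left(\left(3 + P\right) \left(-38 + P\right)\right)^{2} = \left(\left(-38 + P\right) \left(3 + P\right)\right)^{2} = \left(-38 + P\right)^{2} \left(3 + P\right)^{2}$)
$Z{\left(Y \right)} = Y \left(11 + 16 Y\right)$ ($Z{\left(Y \right)} = Y \left(2 Y 8 + 11\right) = Y \left(16 Y + 11\right) = Y \left(11 + 16 Y\right)$)
$\frac{1}{Z{\left(-918 \right)} + m{\left(938 \right)}} = \frac{1}{- 918 \left(11 + 16 \left(-918\right)\right) + \left(114 - 938^{2} + 35 \cdot 938\right)^{2}} = \frac{1}{- 918 \left(11 - 14688\right) + \left(114 - 879844 + 32830\right)^{2}} = \frac{1}{\left(-918\right) \left(-14677\right) + \left(114 - 879844 + 32830\right)^{2}} = \frac{1}{13473486 + \left(-846900\right)^{2}} = \frac{1}{13473486 + 717239610000} = \frac{1}{717253083486}$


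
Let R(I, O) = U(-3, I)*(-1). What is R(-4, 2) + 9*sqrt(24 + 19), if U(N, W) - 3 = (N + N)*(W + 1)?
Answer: -21 + 9*sqrt(43) ≈ 38.017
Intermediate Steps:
U(N, W) = 3 + 2*N*(1 + W) (U(N, W) = 3 + (N + N)*(W + 1) = 3 + (2*N)*(1 + W) = 3 + 2*N*(1 + W))
R(I, O) = 3 + 6*I (R(I, O) = (3 + 2*(-3) + 2*(-3)*I)*(-1) = (3 - 6 - 6*I)*(-1) = (-3 - 6*I)*(-1) = 3 + 6*I)
R(-4, 2) + 9*sqrt(24 + 19) = (3 + 6*(-4)) + 9*sqrt(24 + 19) = (3 - 24) + 9*sqrt(43) = -21 + 9*sqrt(43)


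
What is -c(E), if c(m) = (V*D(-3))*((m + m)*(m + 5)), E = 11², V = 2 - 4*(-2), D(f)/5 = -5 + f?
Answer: 12196800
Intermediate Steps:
D(f) = -25 + 5*f (D(f) = 5*(-5 + f) = -25 + 5*f)
V = 10 (V = 2 + 8 = 10)
E = 121
c(m) = -800*m*(5 + m) (c(m) = (10*(-25 + 5*(-3)))*((m + m)*(m + 5)) = (10*(-25 - 15))*((2*m)*(5 + m)) = (10*(-40))*(2*m*(5 + m)) = -800*m*(5 + m))
-c(E) = -(-800)*121*(5 + 121) = -(-800)*121*126 = -1*(-12196800) = 12196800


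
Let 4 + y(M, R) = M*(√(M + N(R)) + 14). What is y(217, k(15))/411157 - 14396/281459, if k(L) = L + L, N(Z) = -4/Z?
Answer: -5065069566/115723838063 + 217*√48795/6167355 ≈ -0.035996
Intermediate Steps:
k(L) = 2*L
y(M, R) = -4 + M*(14 + √(M - 4/R)) (y(M, R) = -4 + M*(√(M - 4/R) + 14) = -4 + M*(14 + √(M - 4/R)))
y(217, k(15))/411157 - 14396/281459 = (-4 + 14*217 + 217*√(217 - 4/(2*15)))/411157 - 14396/281459 = (-4 + 3038 + 217*√(217 - 4/30))*(1/411157) - 14396*1/281459 = (-4 + 3038 + 217*√(217 - 4*1/30))*(1/411157) - 14396/281459 = (-4 + 3038 + 217*√(217 - 2/15))*(1/411157) - 14396/281459 = (-4 + 3038 + 217*√(3253/15))*(1/411157) - 14396/281459 = (-4 + 3038 + 217*(√48795/15))*(1/411157) - 14396/281459 = (-4 + 3038 + 217*√48795/15)*(1/411157) - 14396/281459 = (3034 + 217*√48795/15)*(1/411157) - 14396/281459 = (3034/411157 + 217*√48795/6167355) - 14396/281459 = -5065069566/115723838063 + 217*√48795/6167355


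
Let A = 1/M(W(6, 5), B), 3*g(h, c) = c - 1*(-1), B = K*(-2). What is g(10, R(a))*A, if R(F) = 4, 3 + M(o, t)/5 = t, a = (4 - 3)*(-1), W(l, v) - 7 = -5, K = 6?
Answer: -1/45 ≈ -0.022222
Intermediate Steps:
W(l, v) = 2 (W(l, v) = 7 - 5 = 2)
B = -12 (B = 6*(-2) = -12)
a = -1 (a = 1*(-1) = -1)
M(o, t) = -15 + 5*t
g(h, c) = ⅓ + c/3 (g(h, c) = (c - 1*(-1))/3 = (c + 1)/3 = (1 + c)/3 = ⅓ + c/3)
A = -1/75 (A = 1/(-15 + 5*(-12)) = 1/(-15 - 60) = 1/(-75) = -1/75 ≈ -0.013333)
g(10, R(a))*A = (⅓ + (⅓)*4)*(-1/75) = (⅓ + 4/3)*(-1/75) = (5/3)*(-1/75) = -1/45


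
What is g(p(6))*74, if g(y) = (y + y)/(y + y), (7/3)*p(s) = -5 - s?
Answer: 74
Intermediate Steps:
p(s) = -15/7 - 3*s/7 (p(s) = 3*(-5 - s)/7 = -15/7 - 3*s/7)
g(y) = 1 (g(y) = (2*y)/((2*y)) = (2*y)*(1/(2*y)) = 1)
g(p(6))*74 = 1*74 = 74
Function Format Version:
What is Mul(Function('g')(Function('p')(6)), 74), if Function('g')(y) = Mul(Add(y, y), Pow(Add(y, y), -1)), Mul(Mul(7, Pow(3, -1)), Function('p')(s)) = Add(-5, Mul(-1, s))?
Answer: 74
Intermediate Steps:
Function('p')(s) = Add(Rational(-15, 7), Mul(Rational(-3, 7), s)) (Function('p')(s) = Mul(Rational(3, 7), Add(-5, Mul(-1, s))) = Add(Rational(-15, 7), Mul(Rational(-3, 7), s)))
Function('g')(y) = 1 (Function('g')(y) = Mul(Mul(2, y), Pow(Mul(2, y), -1)) = Mul(Mul(2, y), Mul(Rational(1, 2), Pow(y, -1))) = 1)
Mul(Function('g')(Function('p')(6)), 74) = Mul(1, 74) = 74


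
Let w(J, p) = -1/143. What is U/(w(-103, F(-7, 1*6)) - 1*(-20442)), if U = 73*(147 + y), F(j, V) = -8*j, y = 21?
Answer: 1753752/2923205 ≈ 0.59994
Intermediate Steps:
w(J, p) = -1/143 (w(J, p) = -1*1/143 = -1/143)
U = 12264 (U = 73*(147 + 21) = 73*168 = 12264)
U/(w(-103, F(-7, 1*6)) - 1*(-20442)) = 12264/(-1/143 - 1*(-20442)) = 12264/(-1/143 + 20442) = 12264/(2923205/143) = 12264*(143/2923205) = 1753752/2923205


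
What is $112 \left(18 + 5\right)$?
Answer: $2576$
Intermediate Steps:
$112 \left(18 + 5\right) = 112 \cdot 23 = 2576$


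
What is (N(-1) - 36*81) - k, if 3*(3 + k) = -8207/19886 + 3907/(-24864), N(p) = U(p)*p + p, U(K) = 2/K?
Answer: -2159597084747/741668256 ≈ -2911.8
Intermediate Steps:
N(p) = 2 + p (N(p) = (2/p)*p + p = 2 + p)
k = -2365881493/741668256 (k = -3 + (-8207/19886 + 3907/(-24864))/3 = -3 + (-8207*1/19886 + 3907*(-1/24864))/3 = -3 + (-8207/19886 - 3907/24864)/3 = -3 + (1/3)*(-140876725/247222752) = -3 - 140876725/741668256 = -2365881493/741668256 ≈ -3.1899)
(N(-1) - 36*81) - k = ((2 - 1) - 36*81) - 1*(-2365881493/741668256) = (1 - 2916) + 2365881493/741668256 = -2915 + 2365881493/741668256 = -2159597084747/741668256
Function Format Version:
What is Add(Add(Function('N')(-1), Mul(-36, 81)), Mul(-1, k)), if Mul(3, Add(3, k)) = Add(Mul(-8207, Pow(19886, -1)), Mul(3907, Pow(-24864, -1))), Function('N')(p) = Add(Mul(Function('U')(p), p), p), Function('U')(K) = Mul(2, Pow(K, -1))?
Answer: Rational(-2159597084747, 741668256) ≈ -2911.8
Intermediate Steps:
Function('N')(p) = Add(2, p) (Function('N')(p) = Add(Mul(Mul(2, Pow(p, -1)), p), p) = Add(2, p))
k = Rational(-2365881493, 741668256) (k = Add(-3, Mul(Rational(1, 3), Add(Mul(-8207, Pow(19886, -1)), Mul(3907, Pow(-24864, -1))))) = Add(-3, Mul(Rational(1, 3), Add(Mul(-8207, Rational(1, 19886)), Mul(3907, Rational(-1, 24864))))) = Add(-3, Mul(Rational(1, 3), Add(Rational(-8207, 19886), Rational(-3907, 24864)))) = Add(-3, Mul(Rational(1, 3), Rational(-140876725, 247222752))) = Add(-3, Rational(-140876725, 741668256)) = Rational(-2365881493, 741668256) ≈ -3.1899)
Add(Add(Function('N')(-1), Mul(-36, 81)), Mul(-1, k)) = Add(Add(Add(2, -1), Mul(-36, 81)), Mul(-1, Rational(-2365881493, 741668256))) = Add(Add(1, -2916), Rational(2365881493, 741668256)) = Add(-2915, Rational(2365881493, 741668256)) = Rational(-2159597084747, 741668256)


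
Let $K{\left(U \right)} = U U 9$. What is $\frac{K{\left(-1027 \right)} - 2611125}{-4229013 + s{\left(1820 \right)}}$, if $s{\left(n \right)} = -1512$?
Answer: $- \frac{2293812}{1410175} \approx -1.6266$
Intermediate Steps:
$K{\left(U \right)} = 9 U^{2}$ ($K{\left(U \right)} = U^{2} \cdot 9 = 9 U^{2}$)
$\frac{K{\left(-1027 \right)} - 2611125}{-4229013 + s{\left(1820 \right)}} = \frac{9 \left(-1027\right)^{2} - 2611125}{-4229013 - 1512} = \frac{9 \cdot 1054729 - 2611125}{-4230525} = \left(9492561 - 2611125\right) \left(- \frac{1}{4230525}\right) = 6881436 \left(- \frac{1}{4230525}\right) = - \frac{2293812}{1410175}$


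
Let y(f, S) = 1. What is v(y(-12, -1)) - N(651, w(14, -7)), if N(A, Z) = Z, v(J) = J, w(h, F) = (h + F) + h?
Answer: -20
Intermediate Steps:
w(h, F) = F + 2*h (w(h, F) = (F + h) + h = F + 2*h)
v(y(-12, -1)) - N(651, w(14, -7)) = 1 - (-7 + 2*14) = 1 - (-7 + 28) = 1 - 1*21 = 1 - 21 = -20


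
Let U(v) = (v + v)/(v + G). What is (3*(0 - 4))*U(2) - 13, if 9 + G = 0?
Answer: -43/7 ≈ -6.1429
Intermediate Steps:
G = -9 (G = -9 + 0 = -9)
U(v) = 2*v/(-9 + v) (U(v) = (v + v)/(v - 9) = (2*v)/(-9 + v) = 2*v/(-9 + v))
(3*(0 - 4))*U(2) - 13 = (3*(0 - 4))*(2*2/(-9 + 2)) - 13 = (3*(-4))*(2*2/(-7)) - 13 = -24*2*(-1)/7 - 13 = -12*(-4/7) - 13 = 48/7 - 13 = -43/7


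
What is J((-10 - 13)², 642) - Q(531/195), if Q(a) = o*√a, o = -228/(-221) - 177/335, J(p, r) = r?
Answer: 642 - 37263*√11505/4812275 ≈ 641.17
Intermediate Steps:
o = 37263/74035 (o = -228*(-1/221) - 177*1/335 = 228/221 - 177/335 = 37263/74035 ≈ 0.50332)
Q(a) = 37263*√a/74035
J((-10 - 13)², 642) - Q(531/195) = 642 - 37263*√(531/195)/74035 = 642 - 37263*√(531*(1/195))/74035 = 642 - 37263*√(177/65)/74035 = 642 - 37263*√11505/65/74035 = 642 - 37263*√11505/4812275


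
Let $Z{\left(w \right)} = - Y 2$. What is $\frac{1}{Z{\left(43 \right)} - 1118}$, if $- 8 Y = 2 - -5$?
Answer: $- \frac{4}{4465} \approx -0.00089586$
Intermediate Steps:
$Y = - \frac{7}{8}$ ($Y = - \frac{2 - -5}{8} = - \frac{2 + 5}{8} = \left(- \frac{1}{8}\right) 7 = - \frac{7}{8} \approx -0.875$)
$Z{\left(w \right)} = \frac{7}{4}$ ($Z{\left(w \right)} = \left(-1\right) \left(- \frac{7}{8}\right) 2 = \frac{7}{8} \cdot 2 = \frac{7}{4}$)
$\frac{1}{Z{\left(43 \right)} - 1118} = \frac{1}{\frac{7}{4} - 1118} = \frac{1}{- \frac{4465}{4}} = - \frac{4}{4465}$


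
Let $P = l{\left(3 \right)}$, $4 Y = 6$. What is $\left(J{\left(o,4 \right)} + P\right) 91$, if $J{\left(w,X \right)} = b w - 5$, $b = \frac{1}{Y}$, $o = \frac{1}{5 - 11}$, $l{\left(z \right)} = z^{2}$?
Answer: $\frac{3185}{9} \approx 353.89$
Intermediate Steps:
$Y = \frac{3}{2}$ ($Y = \frac{1}{4} \cdot 6 = \frac{3}{2} \approx 1.5$)
$P = 9$ ($P = 3^{2} = 9$)
$o = - \frac{1}{6}$ ($o = \frac{1}{-6} = - \frac{1}{6} \approx -0.16667$)
$b = \frac{2}{3}$ ($b = \frac{1}{\frac{3}{2}} = \frac{2}{3} \approx 0.66667$)
$J{\left(w,X \right)} = -5 + \frac{2 w}{3}$ ($J{\left(w,X \right)} = \frac{2 w}{3} - 5 = -5 + \frac{2 w}{3}$)
$\left(J{\left(o,4 \right)} + P\right) 91 = \left(\left(-5 + \frac{2}{3} \left(- \frac{1}{6}\right)\right) + 9\right) 91 = \left(\left(-5 - \frac{1}{9}\right) + 9\right) 91 = \left(- \frac{46}{9} + 9\right) 91 = \frac{35}{9} \cdot 91 = \frac{3185}{9}$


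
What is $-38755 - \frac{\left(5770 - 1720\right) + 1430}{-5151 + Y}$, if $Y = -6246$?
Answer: $- \frac{441685255}{11397} \approx -38755.0$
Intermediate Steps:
$-38755 - \frac{\left(5770 - 1720\right) + 1430}{-5151 + Y} = -38755 - \frac{\left(5770 - 1720\right) + 1430}{-5151 - 6246} = -38755 - \frac{4050 + 1430}{-11397} = -38755 - 5480 \left(- \frac{1}{11397}\right) = -38755 - - \frac{5480}{11397} = -38755 + \frac{5480}{11397} = - \frac{441685255}{11397}$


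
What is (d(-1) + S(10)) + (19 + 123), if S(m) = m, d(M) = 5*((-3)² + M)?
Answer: 192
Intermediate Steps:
d(M) = 45 + 5*M (d(M) = 5*(9 + M) = 45 + 5*M)
(d(-1) + S(10)) + (19 + 123) = ((45 + 5*(-1)) + 10) + (19 + 123) = ((45 - 5) + 10) + 142 = (40 + 10) + 142 = 50 + 142 = 192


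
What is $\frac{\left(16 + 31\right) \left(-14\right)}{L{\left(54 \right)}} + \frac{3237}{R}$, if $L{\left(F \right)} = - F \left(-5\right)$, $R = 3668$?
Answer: $- \frac{769777}{495180} \approx -1.5545$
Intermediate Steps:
$L{\left(F \right)} = 5 F$ ($L{\left(F \right)} = - \left(-5\right) F = 5 F$)
$\frac{\left(16 + 31\right) \left(-14\right)}{L{\left(54 \right)}} + \frac{3237}{R} = \frac{\left(16 + 31\right) \left(-14\right)}{5 \cdot 54} + \frac{3237}{3668} = \frac{47 \left(-14\right)}{270} + 3237 \cdot \frac{1}{3668} = \left(-658\right) \frac{1}{270} + \frac{3237}{3668} = - \frac{329}{135} + \frac{3237}{3668} = - \frac{769777}{495180}$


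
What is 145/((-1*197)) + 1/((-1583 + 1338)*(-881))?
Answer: -31297328/42521465 ≈ -0.73604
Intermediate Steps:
145/((-1*197)) + 1/((-1583 + 1338)*(-881)) = 145/(-197) - 1/881/(-245) = 145*(-1/197) - 1/245*(-1/881) = -145/197 + 1/215845 = -31297328/42521465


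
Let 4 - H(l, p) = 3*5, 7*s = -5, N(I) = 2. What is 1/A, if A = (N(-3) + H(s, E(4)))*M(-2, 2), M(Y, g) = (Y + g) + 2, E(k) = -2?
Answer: -1/18 ≈ -0.055556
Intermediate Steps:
s = -5/7 (s = (1/7)*(-5) = -5/7 ≈ -0.71429)
H(l, p) = -11 (H(l, p) = 4 - 3*5 = 4 - 1*15 = 4 - 15 = -11)
M(Y, g) = 2 + Y + g
A = -18 (A = (2 - 11)*(2 - 2 + 2) = -9*2 = -18)
1/A = 1/(-18) = -1/18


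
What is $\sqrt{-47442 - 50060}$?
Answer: $i \sqrt{97502} \approx 312.25 i$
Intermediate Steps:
$\sqrt{-47442 - 50060} = \sqrt{-97502} = i \sqrt{97502}$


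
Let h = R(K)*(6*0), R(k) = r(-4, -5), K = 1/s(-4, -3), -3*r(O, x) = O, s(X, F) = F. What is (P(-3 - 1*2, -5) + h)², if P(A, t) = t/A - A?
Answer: 36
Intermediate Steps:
r(O, x) = -O/3
K = -⅓ (K = 1/(-3) = -⅓ ≈ -0.33333)
R(k) = 4/3 (R(k) = -⅓*(-4) = 4/3)
P(A, t) = -A + t/A
h = 0 (h = 4*(6*0)/3 = (4/3)*0 = 0)
(P(-3 - 1*2, -5) + h)² = ((-(-3 - 1*2) - 5/(-3 - 1*2)) + 0)² = ((-(-3 - 2) - 5/(-3 - 2)) + 0)² = ((-1*(-5) - 5/(-5)) + 0)² = ((5 - 5*(-⅕)) + 0)² = ((5 + 1) + 0)² = (6 + 0)² = 6² = 36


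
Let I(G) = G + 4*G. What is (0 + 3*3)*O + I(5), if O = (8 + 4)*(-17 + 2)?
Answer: -1595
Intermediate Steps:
O = -180 (O = 12*(-15) = -180)
I(G) = 5*G
(0 + 3*3)*O + I(5) = (0 + 3*3)*(-180) + 5*5 = (0 + 9)*(-180) + 25 = 9*(-180) + 25 = -1620 + 25 = -1595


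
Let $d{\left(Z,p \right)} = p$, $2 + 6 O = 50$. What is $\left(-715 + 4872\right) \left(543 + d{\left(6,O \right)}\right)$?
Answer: $2290507$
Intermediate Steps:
$O = 8$ ($O = - \frac{1}{3} + \frac{1}{6} \cdot 50 = - \frac{1}{3} + \frac{25}{3} = 8$)
$\left(-715 + 4872\right) \left(543 + d{\left(6,O \right)}\right) = \left(-715 + 4872\right) \left(543 + 8\right) = 4157 \cdot 551 = 2290507$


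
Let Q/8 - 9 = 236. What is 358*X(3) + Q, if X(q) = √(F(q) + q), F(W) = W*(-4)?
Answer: 1960 + 1074*I ≈ 1960.0 + 1074.0*I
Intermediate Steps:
Q = 1960 (Q = 72 + 8*236 = 72 + 1888 = 1960)
F(W) = -4*W
X(q) = √3*√(-q) (X(q) = √(-4*q + q) = √(-3*q) = √3*√(-q))
358*X(3) + Q = 358*(√3*√(-1*3)) + 1960 = 358*(√3*√(-3)) + 1960 = 358*(√3*(I*√3)) + 1960 = 358*(3*I) + 1960 = 1074*I + 1960 = 1960 + 1074*I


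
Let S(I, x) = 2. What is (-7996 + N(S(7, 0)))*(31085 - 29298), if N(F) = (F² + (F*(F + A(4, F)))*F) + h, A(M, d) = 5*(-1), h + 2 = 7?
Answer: -14294213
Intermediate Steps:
h = 5 (h = -2 + 7 = 5)
A(M, d) = -5
N(F) = 5 + F² + F²*(-5 + F) (N(F) = (F² + (F*(F - 5))*F) + 5 = (F² + (F*(-5 + F))*F) + 5 = (F² + F²*(-5 + F)) + 5 = 5 + F² + F²*(-5 + F))
(-7996 + N(S(7, 0)))*(31085 - 29298) = (-7996 + (5 + 2³ - 4*2²))*(31085 - 29298) = (-7996 + (5 + 8 - 4*4))*1787 = (-7996 + (5 + 8 - 16))*1787 = (-7996 - 3)*1787 = -7999*1787 = -14294213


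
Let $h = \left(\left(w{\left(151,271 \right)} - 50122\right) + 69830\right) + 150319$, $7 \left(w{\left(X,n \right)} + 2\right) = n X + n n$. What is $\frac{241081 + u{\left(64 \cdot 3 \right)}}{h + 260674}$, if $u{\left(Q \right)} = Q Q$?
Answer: $\frac{389123}{625851} \approx 0.62175$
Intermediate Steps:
$w{\left(X,n \right)} = -2 + \frac{n^{2}}{7} + \frac{X n}{7}$ ($w{\left(X,n \right)} = -2 + \frac{n X + n n}{7} = -2 + \frac{X n + n^{2}}{7} = -2 + \frac{n^{2} + X n}{7} = -2 + \left(\frac{n^{2}}{7} + \frac{X n}{7}\right) = -2 + \frac{n^{2}}{7} + \frac{X n}{7}$)
$u{\left(Q \right)} = Q^{2}$
$h = \frac{1304537}{7}$ ($h = \left(\left(\left(-2 + \frac{271^{2}}{7} + \frac{1}{7} \cdot 151 \cdot 271\right) - 50122\right) + 69830\right) + 150319 = \left(\left(\left(-2 + \frac{1}{7} \cdot 73441 + \frac{40921}{7}\right) - 50122\right) + 69830\right) + 150319 = \left(\left(\left(-2 + \frac{73441}{7} + \frac{40921}{7}\right) - 50122\right) + 69830\right) + 150319 = \left(\left(\frac{114348}{7} - 50122\right) + 69830\right) + 150319 = \left(- \frac{236506}{7} + 69830\right) + 150319 = \frac{252304}{7} + 150319 = \frac{1304537}{7} \approx 1.8636 \cdot 10^{5}$)
$\frac{241081 + u{\left(64 \cdot 3 \right)}}{h + 260674} = \frac{241081 + \left(64 \cdot 3\right)^{2}}{\frac{1304537}{7} + 260674} = \frac{241081 + 192^{2}}{\frac{3129255}{7}} = \left(241081 + 36864\right) \frac{7}{3129255} = 277945 \cdot \frac{7}{3129255} = \frac{389123}{625851}$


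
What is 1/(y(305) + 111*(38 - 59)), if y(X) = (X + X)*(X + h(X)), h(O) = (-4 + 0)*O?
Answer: -1/560481 ≈ -1.7842e-6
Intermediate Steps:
h(O) = -4*O
y(X) = -6*X**2 (y(X) = (X + X)*(X - 4*X) = (2*X)*(-3*X) = -6*X**2)
1/(y(305) + 111*(38 - 59)) = 1/(-6*305**2 + 111*(38 - 59)) = 1/(-6*93025 + 111*(-21)) = 1/(-558150 - 2331) = 1/(-560481) = -1/560481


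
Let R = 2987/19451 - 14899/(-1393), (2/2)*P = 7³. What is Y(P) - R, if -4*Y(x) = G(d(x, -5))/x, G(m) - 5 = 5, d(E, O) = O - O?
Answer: -28827565065/2655333814 ≈ -10.856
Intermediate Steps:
d(E, O) = 0
G(m) = 10 (G(m) = 5 + 5 = 10)
P = 343 (P = 7³ = 343)
Y(x) = -5/(2*x)
R = 293961340/27095243 (R = 2987*(1/19451) - 14899*(-1/1393) = 2987/19451 + 14899/1393 = 293961340/27095243 ≈ 10.849)
Y(P) - R = -5/2/343 - 1*293961340/27095243 = -5/2*1/343 - 293961340/27095243 = -5/686 - 293961340/27095243 = -28827565065/2655333814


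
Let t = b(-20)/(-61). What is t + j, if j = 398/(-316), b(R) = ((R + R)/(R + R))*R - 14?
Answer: -6767/9638 ≈ -0.70212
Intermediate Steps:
b(R) = -14 + R (b(R) = ((2*R)/((2*R)))*R - 14 = ((2*R)*(1/(2*R)))*R - 14 = 1*R - 14 = R - 14 = -14 + R)
j = -199/158 (j = 398*(-1/316) = -199/158 ≈ -1.2595)
t = 34/61 (t = (-14 - 20)/(-61) = -34*(-1/61) = 34/61 ≈ 0.55738)
t + j = 34/61 - 199/158 = -6767/9638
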